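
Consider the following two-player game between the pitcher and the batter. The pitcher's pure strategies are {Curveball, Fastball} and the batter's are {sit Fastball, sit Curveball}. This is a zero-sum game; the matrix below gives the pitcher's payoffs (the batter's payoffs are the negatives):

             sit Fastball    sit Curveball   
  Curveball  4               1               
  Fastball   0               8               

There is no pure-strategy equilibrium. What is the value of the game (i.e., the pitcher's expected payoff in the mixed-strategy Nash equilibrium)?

For the pitcher to be willing to mix, the pitcher must be indifferent between Curveball and Fastball, which pins down the batter's mix.
  the pitcher's payoff to Curveball: q·4 + (1−q)·1 = 3q + 1
  the pitcher's payoff to Fastball: q·0 + (1−q)·8 = -8q + 8
  3q + 1 = -8q + 8  ⇒  11q = 7  ⇒  q = 7/11.
The value is the pitcher's expected payoff against this mix (using Curveball): (7/11)·4 + (4/11)·1 = 32/11.

v = 32/11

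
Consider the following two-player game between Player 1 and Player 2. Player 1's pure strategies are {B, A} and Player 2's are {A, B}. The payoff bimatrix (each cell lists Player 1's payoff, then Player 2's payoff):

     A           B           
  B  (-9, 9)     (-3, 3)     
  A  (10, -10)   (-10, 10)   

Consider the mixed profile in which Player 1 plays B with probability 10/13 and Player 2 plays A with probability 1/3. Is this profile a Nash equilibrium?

No

Given Player 2's mix q = 1/3, Player 1's payoff from B is -5 but from A is -10/3. Player 1 strictly prefers A, so Player 1 would not mix.
So the proposed profile is not a Nash equilibrium.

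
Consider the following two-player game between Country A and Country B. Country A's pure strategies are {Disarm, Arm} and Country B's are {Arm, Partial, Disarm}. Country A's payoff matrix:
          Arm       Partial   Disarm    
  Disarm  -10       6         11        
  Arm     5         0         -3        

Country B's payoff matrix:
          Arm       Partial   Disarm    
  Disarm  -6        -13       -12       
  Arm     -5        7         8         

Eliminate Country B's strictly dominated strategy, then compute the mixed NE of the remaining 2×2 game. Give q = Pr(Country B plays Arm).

q = 14/29

Country B's strategy Partial is strictly dominated by Disarm: -12 > -13 and 8 > 7. Eliminate Partial.
For Country A to be willing to mix, Country A must be indifferent between Disarm and Arm, which pins down Country B's mix.
  Country A's payoff to Disarm: q·(-10) + (1−q)·11 = -21q + 11
  Country A's payoff to Arm: q·5 + (1−q)·(-3) = 8q - 3
  -21q + 11 = 8q - 3  ⇒  -29q = -14  ⇒  q = 14/29.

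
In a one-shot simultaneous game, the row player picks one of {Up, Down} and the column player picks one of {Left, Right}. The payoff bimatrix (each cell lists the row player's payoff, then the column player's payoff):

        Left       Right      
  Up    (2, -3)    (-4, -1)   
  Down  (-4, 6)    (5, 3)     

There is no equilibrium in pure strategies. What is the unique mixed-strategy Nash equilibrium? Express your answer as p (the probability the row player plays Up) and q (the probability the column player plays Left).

p = 3/5, q = 3/5

The row player's mix must leave the column player indifferent between Left and Right.
  the column player's payoff from Left: p·(-3) + (1−p)·6 = -9p + 6
  the column player's payoff from Right: p·(-1) + (1−p)·3 = -4p + 3
  -9p + 6 = -4p + 3  ⇒  -5p = -3  ⇒  p = 3/5.
In a mixed equilibrium the row player is indifferent between Up and Down; this condition fixes q.
  the row player's expected payoff from Up: q·2 + (1−q)·(-4) = 6q - 4
  the row player's expected payoff from Down: q·(-4) + (1−q)·5 = -9q + 5
  6q - 4 = -9q + 5  ⇒  15q = 9  ⇒  q = 3/5.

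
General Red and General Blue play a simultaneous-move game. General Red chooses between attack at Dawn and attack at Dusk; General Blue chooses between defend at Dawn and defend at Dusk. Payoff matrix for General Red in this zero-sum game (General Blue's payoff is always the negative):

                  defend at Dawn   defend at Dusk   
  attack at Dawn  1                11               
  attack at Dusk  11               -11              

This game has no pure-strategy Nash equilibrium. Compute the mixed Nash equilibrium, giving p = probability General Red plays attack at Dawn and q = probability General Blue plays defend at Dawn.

p = 11/16, q = 11/16

For General Blue to be willing to mix, General Blue must be indifferent between defend at Dawn and defend at Dusk, which pins down General Red's mix.
  General Blue's payoff to defend at Dawn: p·(-1) + (1−p)·(-11) = 10p - 11
  General Blue's payoff to defend at Dusk: p·(-11) + (1−p)·11 = -22p + 11
  10p - 11 = -22p + 11  ⇒  32p = 22  ⇒  p = 11/16.
For General Red to be willing to mix, General Red must be indifferent between attack at Dawn and attack at Dusk, which pins down General Blue's mix.
  General Red's payoff to attack at Dawn: q·1 + (1−q)·11 = -10q + 11
  General Red's payoff to attack at Dusk: q·11 + (1−q)·(-11) = 22q - 11
  -10q + 11 = 22q - 11  ⇒  -32q = -22  ⇒  q = 11/16.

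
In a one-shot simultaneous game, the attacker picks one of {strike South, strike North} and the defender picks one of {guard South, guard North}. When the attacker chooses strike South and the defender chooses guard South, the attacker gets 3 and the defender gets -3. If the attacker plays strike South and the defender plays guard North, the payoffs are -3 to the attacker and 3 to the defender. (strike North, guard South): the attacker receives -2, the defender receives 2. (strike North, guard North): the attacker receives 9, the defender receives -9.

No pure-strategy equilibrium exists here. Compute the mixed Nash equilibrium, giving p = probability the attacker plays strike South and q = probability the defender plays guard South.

Set the defender's expected payoff from guard South equal to that from guard North:
  the defender's payoff from guard South: p·(-3) + (1−p)·2 = -5p + 2
  the defender's payoff from guard North: p·3 + (1−p)·(-9) = 12p - 9
  -5p + 2 = 12p - 9  ⇒  -17p = -11  ⇒  p = 11/17.
In a mixed equilibrium the attacker is indifferent between strike South and strike North; this condition fixes q.
  the attacker's payoff from strike South: q·3 + (1−q)·(-3) = 6q - 3
  the attacker's payoff from strike North: q·(-2) + (1−q)·9 = -11q + 9
  6q - 3 = -11q + 9  ⇒  17q = 12  ⇒  q = 12/17.

p = 11/17, q = 12/17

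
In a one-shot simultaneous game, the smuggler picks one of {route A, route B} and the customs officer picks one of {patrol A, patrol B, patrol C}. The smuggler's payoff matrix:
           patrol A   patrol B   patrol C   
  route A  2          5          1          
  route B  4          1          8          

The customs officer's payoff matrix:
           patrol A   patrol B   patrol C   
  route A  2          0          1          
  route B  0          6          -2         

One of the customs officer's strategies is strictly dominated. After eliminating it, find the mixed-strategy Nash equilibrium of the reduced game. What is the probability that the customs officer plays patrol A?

The customs officer's strategy patrol C is strictly dominated by patrol A: 2 > 1 and 0 > -2. Eliminate patrol C.
For the smuggler to be willing to mix, the smuggler must be indifferent between route A and route B, which pins down the customs officer's mix.
  the smuggler's payoff to route A: q·2 + (1−q)·5 = -3q + 5
  the smuggler's payoff to route B: q·4 + (1−q)·1 = 3q + 1
  -3q + 5 = 3q + 1  ⇒  -6q = -4  ⇒  q = 2/3.

q = 2/3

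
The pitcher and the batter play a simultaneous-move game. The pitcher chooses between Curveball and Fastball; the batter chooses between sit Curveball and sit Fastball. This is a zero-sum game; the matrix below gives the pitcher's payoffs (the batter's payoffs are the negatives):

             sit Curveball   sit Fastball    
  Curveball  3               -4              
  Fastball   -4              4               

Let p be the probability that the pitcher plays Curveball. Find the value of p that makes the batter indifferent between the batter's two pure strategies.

For the batter to be willing to mix, the batter must be indifferent between sit Curveball and sit Fastball, which pins down the pitcher's mix.
  the batter's payoff to sit Curveball: p·(-3) + (1−p)·4 = -7p + 4
  the batter's payoff to sit Fastball: p·4 + (1−p)·(-4) = 8p - 4
  -7p + 4 = 8p - 4  ⇒  -15p = -8  ⇒  p = 8/15.

p = 8/15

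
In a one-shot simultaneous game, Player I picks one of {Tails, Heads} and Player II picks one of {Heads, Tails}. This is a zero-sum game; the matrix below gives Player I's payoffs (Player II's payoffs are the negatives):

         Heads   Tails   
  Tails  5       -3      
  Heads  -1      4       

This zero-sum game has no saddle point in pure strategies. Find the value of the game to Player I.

Player II's mix must leave Player I indifferent between Tails and Heads.
  Player I's payoff to Tails: q·5 + (1−q)·(-3) = 8q - 3
  Player I's payoff to Heads: q·(-1) + (1−q)·4 = -5q + 4
  8q - 3 = -5q + 4  ⇒  13q = 7  ⇒  q = 7/13.
The value is Player I's expected payoff against this mix (using Tails): (7/13)·5 + (6/13)·(-3) = 17/13.

v = 17/13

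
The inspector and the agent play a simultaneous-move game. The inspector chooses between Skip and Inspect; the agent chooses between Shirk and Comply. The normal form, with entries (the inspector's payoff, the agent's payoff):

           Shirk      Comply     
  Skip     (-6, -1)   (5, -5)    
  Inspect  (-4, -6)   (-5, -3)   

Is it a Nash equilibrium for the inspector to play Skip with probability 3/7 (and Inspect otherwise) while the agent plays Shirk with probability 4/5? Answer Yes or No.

No

Given the agent's mix q = 4/5, the inspector's payoff from Skip is -19/5 but from Inspect is -21/5. The inspector strictly prefers Skip, so the inspector would not mix.
So the proposed profile is not a Nash equilibrium.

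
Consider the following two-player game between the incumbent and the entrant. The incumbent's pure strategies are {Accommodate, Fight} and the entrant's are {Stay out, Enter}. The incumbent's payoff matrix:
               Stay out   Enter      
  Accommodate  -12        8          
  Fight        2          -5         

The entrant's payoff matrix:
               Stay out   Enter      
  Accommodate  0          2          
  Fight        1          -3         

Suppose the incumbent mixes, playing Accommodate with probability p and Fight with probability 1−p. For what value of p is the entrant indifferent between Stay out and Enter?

In a mixed equilibrium the entrant is indifferent between Stay out and Enter; this condition fixes p.
  the entrant's payoff to Stay out: p·0 + (1−p)·1 = -p + 1
  the entrant's payoff to Enter: p·2 + (1−p)·(-3) = 5p - 3
  -p + 1 = 5p - 3  ⇒  -6p = -4  ⇒  p = 2/3.

p = 2/3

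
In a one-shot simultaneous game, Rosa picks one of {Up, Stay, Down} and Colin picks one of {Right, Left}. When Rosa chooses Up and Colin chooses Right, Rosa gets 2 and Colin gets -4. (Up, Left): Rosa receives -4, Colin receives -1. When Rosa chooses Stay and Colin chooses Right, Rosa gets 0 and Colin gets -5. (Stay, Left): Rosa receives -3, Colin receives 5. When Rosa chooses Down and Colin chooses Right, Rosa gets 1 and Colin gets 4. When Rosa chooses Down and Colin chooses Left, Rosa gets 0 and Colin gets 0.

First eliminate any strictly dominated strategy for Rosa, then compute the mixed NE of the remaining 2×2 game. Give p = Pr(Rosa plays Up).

Rosa's strategy Stay is strictly dominated by Down: 1 > 0 and 0 > -3. Eliminate Stay.
For Colin to be willing to mix, Colin must be indifferent between Right and Left, which pins down Rosa's mix.
  Colin's payoff to Right: p·(-4) + (1−p)·4 = -8p + 4
  Colin's payoff to Left: p·(-1) + (1−p)·0 = -p
  -8p + 4 = -p  ⇒  -7p = -4  ⇒  p = 4/7.

p = 4/7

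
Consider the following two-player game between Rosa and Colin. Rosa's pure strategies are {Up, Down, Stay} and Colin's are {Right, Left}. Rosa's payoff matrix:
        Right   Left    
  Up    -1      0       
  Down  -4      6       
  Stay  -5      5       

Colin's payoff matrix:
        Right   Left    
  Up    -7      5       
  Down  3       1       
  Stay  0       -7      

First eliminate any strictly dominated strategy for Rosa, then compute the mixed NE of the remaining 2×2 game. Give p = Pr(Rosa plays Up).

Rosa's strategy Stay is strictly dominated by Down: -4 > -5 and 6 > 5. Eliminate Stay.
Colin's indifference between Right and Left determines Rosa's mixing probability p:
  Colin's expected payoff from Right: p·(-7) + (1−p)·3 = -10p + 3
  Colin's expected payoff from Left: p·5 + (1−p)·1 = 4p + 1
  -10p + 3 = 4p + 1  ⇒  -14p = -2  ⇒  p = 1/7.

p = 1/7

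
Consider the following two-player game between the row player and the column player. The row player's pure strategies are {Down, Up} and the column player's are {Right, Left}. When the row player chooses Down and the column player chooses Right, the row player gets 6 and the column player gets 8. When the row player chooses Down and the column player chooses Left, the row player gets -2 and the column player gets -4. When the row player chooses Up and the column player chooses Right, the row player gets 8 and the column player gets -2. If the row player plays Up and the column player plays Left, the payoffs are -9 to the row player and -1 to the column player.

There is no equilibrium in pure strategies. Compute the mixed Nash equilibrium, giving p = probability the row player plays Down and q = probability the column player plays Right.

For the column player to be willing to mix, the column player must be indifferent between Right and Left, which pins down the row player's mix.
  the column player's payoff to Right: p·8 + (1−p)·(-2) = 10p - 2
  the column player's payoff to Left: p·(-4) + (1−p)·(-1) = -3p - 1
  10p - 2 = -3p - 1  ⇒  13p = 1  ⇒  p = 1/13.
For the row player to be willing to mix, the row player must be indifferent between Down and Up, which pins down the column player's mix.
  the row player's payoff from Down: q·6 + (1−q)·(-2) = 8q - 2
  the row player's payoff from Up: q·8 + (1−q)·(-9) = 17q - 9
  8q - 2 = 17q - 9  ⇒  -9q = -7  ⇒  q = 7/9.

p = 1/13, q = 7/9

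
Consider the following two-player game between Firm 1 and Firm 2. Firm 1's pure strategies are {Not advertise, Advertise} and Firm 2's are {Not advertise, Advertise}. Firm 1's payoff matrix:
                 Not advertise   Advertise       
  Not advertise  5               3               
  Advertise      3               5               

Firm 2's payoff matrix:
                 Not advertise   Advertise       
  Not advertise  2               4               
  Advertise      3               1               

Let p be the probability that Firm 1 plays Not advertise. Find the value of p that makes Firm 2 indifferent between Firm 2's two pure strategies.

p = 1/2

In a mixed equilibrium Firm 2 is indifferent between Not advertise and Advertise; this condition fixes p.
  Firm 2's payoff to Not advertise: p·2 + (1−p)·3 = -p + 3
  Firm 2's payoff to Advertise: p·4 + (1−p)·1 = 3p + 1
  -p + 3 = 3p + 1  ⇒  -4p = -2  ⇒  p = 1/2.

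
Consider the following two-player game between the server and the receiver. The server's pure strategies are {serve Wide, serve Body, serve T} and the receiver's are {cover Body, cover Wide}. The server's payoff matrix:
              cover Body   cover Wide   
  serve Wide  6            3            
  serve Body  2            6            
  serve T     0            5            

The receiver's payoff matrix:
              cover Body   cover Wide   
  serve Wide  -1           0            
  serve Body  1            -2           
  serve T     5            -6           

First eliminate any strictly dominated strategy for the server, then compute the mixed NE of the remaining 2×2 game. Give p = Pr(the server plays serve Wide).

The server's strategy serve T is strictly dominated by serve Body: 2 > 0 and 6 > 5. Eliminate serve T.
For the receiver to be willing to mix, the receiver must be indifferent between cover Body and cover Wide, which pins down the server's mix.
  the receiver's expected payoff from cover Body: p·(-1) + (1−p)·1 = -2p + 1
  the receiver's expected payoff from cover Wide: p·0 + (1−p)·(-2) = 2p - 2
  -2p + 1 = 2p - 2  ⇒  -4p = -3  ⇒  p = 3/4.

p = 3/4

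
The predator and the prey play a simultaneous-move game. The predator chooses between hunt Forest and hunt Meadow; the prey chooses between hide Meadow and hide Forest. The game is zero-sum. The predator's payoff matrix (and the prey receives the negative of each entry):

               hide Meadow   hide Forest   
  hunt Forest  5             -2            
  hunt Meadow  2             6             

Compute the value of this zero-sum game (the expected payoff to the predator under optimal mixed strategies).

The prey's mix must leave the predator indifferent between hunt Forest and hunt Meadow.
  the predator's payoff to hunt Forest: q·5 + (1−q)·(-2) = 7q - 2
  the predator's payoff to hunt Meadow: q·2 + (1−q)·6 = -4q + 6
  7q - 2 = -4q + 6  ⇒  11q = 8  ⇒  q = 8/11.
The value is the predator's expected payoff against this mix (using hunt Forest): (8/11)·5 + (3/11)·(-2) = 34/11.

v = 34/11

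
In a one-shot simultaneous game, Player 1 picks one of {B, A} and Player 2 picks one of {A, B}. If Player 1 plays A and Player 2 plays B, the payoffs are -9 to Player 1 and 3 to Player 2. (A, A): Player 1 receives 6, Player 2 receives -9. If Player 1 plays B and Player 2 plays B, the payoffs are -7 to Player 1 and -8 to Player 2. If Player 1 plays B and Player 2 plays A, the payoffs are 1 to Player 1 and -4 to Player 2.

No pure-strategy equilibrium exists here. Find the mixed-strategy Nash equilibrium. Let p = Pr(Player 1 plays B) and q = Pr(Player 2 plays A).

p = 3/4, q = 2/7

Player 2's indifference between A and B determines Player 1's mixing probability p:
  Player 2's payoff to A: p·(-4) + (1−p)·(-9) = 5p - 9
  Player 2's payoff to B: p·(-8) + (1−p)·3 = -11p + 3
  5p - 9 = -11p + 3  ⇒  16p = 12  ⇒  p = 3/4.
Player 2's mix must leave Player 1 indifferent between B and A.
  Player 1's payoff to B: q·1 + (1−q)·(-7) = 8q - 7
  Player 1's payoff to A: q·6 + (1−q)·(-9) = 15q - 9
  8q - 7 = 15q - 9  ⇒  -7q = -2  ⇒  q = 2/7.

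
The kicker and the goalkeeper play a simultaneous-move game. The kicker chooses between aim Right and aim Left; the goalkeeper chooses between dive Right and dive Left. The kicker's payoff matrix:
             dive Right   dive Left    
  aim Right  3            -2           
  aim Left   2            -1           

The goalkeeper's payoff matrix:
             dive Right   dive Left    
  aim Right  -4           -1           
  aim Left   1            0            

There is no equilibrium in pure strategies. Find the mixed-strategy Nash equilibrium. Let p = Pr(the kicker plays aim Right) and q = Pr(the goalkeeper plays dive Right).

The goalkeeper's indifference between dive Right and dive Left determines the kicker's mixing probability p:
  the goalkeeper's payoff from dive Right: p·(-4) + (1−p)·1 = -5p + 1
  the goalkeeper's payoff from dive Left: p·(-1) + (1−p)·0 = -p
  -5p + 1 = -p  ⇒  -4p = -1  ⇒  p = 1/4.
The kicker's indifference between aim Right and aim Left determines the goalkeeper's mixing probability q:
  the kicker's payoff from aim Right: q·3 + (1−q)·(-2) = 5q - 2
  the kicker's payoff from aim Left: q·2 + (1−q)·(-1) = 3q - 1
  5q - 2 = 3q - 1  ⇒  2q = 1  ⇒  q = 1/2.

p = 1/4, q = 1/2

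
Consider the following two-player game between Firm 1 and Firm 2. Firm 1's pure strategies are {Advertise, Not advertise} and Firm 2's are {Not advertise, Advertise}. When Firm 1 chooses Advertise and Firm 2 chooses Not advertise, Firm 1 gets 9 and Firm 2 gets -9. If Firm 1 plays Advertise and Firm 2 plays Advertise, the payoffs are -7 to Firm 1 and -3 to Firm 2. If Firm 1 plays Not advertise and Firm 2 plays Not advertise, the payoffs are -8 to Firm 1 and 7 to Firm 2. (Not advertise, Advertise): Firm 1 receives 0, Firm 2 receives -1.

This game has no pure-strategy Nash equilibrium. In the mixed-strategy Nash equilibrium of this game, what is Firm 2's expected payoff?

-15/7

Set Firm 2's expected payoff from Not advertise equal to that from Advertise:
  Firm 2's payoff to Not advertise: p·(-9) + (1−p)·7 = -16p + 7
  Firm 2's payoff to Advertise: p·(-3) + (1−p)·(-1) = -2p - 1
  -16p + 7 = -2p - 1  ⇒  -14p = -8  ⇒  p = 4/7.
At equilibrium Firm 2 is indifferent across columns, so Firm 2's payoff equals the payoff from Not advertise: (4/7)·(-9) + (3/7)·7 = -15/7.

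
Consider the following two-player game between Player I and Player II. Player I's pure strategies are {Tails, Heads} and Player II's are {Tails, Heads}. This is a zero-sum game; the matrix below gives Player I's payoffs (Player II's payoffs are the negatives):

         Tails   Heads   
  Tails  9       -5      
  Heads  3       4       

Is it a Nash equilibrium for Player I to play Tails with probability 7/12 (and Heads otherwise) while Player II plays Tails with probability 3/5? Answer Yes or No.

Given Player I's mix p = 7/12, Player II's payoff from Tails is -13/2 but from Heads is 5/4. Player II strictly prefers Heads, so Player II would not mix.
So the proposed profile is not a Nash equilibrium.

No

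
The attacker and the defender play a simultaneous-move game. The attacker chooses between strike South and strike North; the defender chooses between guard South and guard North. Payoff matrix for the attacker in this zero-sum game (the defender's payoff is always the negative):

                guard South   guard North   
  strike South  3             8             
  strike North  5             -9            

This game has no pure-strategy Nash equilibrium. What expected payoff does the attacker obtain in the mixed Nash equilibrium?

The defender's mix must leave the attacker indifferent between strike South and strike North.
  the attacker's expected payoff from strike South: q·3 + (1−q)·8 = -5q + 8
  the attacker's expected payoff from strike North: q·5 + (1−q)·(-9) = 14q - 9
  -5q + 8 = 14q - 9  ⇒  -19q = -17  ⇒  q = 17/19.
At equilibrium the attacker is indifferent across rows, so the attacker's payoff equals the payoff from strike South: (17/19)·3 + (2/19)·8 = 67/19.

67/19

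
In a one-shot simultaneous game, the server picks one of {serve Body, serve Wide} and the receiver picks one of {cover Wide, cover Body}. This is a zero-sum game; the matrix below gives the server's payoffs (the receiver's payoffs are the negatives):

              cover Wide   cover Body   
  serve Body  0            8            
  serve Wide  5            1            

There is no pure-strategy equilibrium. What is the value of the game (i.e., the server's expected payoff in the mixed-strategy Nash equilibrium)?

v = 10/3

For the server to be willing to mix, the server must be indifferent between serve Body and serve Wide, which pins down the receiver's mix.
  the server's payoff to serve Body: q·0 + (1−q)·8 = -8q + 8
  the server's payoff to serve Wide: q·5 + (1−q)·1 = 4q + 1
  -8q + 8 = 4q + 1  ⇒  -12q = -7  ⇒  q = 7/12.
The value is the server's expected payoff against this mix (using serve Body): (7/12)·0 + (5/12)·8 = 10/3.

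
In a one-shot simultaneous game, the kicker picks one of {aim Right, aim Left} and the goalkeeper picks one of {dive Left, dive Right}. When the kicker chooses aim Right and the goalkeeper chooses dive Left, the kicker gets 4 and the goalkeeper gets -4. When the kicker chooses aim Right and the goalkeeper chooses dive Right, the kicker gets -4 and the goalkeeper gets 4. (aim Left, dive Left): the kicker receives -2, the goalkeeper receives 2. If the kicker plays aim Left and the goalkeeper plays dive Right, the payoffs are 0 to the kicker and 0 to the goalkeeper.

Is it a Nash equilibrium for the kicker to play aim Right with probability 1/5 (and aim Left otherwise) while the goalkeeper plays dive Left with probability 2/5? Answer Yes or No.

Check the goalkeeper's indifference given the kicker's mix p = 1/5:
  payoff from dive Left = 4/5; payoff from dive Right = 4/5 — equal.
Check the kicker's indifference given the goalkeeper's mix q = 2/5:
  payoff from aim Right = -4/5; payoff from aim Left = -4/5 — equal.
Both players are indifferent, so neither can profitably deviate.

Yes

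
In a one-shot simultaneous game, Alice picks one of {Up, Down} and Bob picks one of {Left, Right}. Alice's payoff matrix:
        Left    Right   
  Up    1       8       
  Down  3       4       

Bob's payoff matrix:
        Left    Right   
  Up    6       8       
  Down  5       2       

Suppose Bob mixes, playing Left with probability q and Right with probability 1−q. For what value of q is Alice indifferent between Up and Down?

For Alice to be willing to mix, Alice must be indifferent between Up and Down, which pins down Bob's mix.
  Alice's expected payoff from Up: q·1 + (1−q)·8 = -7q + 8
  Alice's expected payoff from Down: q·3 + (1−q)·4 = -q + 4
  -7q + 8 = -q + 4  ⇒  -6q = -4  ⇒  q = 2/3.

q = 2/3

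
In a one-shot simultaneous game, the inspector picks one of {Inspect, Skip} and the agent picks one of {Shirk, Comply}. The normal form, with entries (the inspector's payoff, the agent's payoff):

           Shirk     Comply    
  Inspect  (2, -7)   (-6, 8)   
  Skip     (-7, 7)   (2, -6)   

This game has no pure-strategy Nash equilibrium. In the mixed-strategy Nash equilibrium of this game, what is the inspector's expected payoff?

Set the inspector's expected payoff from Inspect equal to that from Skip:
  the inspector's payoff to Inspect: q·2 + (1−q)·(-6) = 8q - 6
  the inspector's payoff to Skip: q·(-7) + (1−q)·2 = -9q + 2
  8q - 6 = -9q + 2  ⇒  17q = 8  ⇒  q = 8/17.
At equilibrium the inspector is indifferent across rows, so the inspector's payoff equals the payoff from Inspect: (8/17)·2 + (9/17)·(-6) = -38/17.

-38/17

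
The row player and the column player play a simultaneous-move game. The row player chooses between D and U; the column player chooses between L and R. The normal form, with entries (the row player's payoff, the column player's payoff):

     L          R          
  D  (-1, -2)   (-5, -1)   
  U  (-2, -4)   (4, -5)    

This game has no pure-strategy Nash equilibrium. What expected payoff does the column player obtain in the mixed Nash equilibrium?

In a mixed equilibrium the column player is indifferent between L and R; this condition fixes p.
  the column player's payoff from L: p·(-2) + (1−p)·(-4) = 2p - 4
  the column player's payoff from R: p·(-1) + (1−p)·(-5) = 4p - 5
  2p - 4 = 4p - 5  ⇒  -2p = -1  ⇒  p = 1/2.
At equilibrium the column player is indifferent across columns, so the column player's payoff equals the payoff from L: (1/2)·(-2) + (1/2)·(-4) = -3.

-3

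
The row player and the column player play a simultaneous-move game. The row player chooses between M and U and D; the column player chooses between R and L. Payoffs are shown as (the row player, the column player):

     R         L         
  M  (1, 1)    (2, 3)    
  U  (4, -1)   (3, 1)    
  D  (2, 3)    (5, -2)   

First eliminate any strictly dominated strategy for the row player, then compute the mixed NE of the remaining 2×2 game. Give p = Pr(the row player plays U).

p = 5/7

The row player's strategy M is strictly dominated by U: 4 > 1 and 3 > 2. Eliminate M.
The row player's mix must leave the column player indifferent between R and L.
  the column player's expected payoff from R: p·(-1) + (1−p)·3 = -4p + 3
  the column player's expected payoff from L: p·1 + (1−p)·(-2) = 3p - 2
  -4p + 3 = 3p - 2  ⇒  -7p = -5  ⇒  p = 5/7.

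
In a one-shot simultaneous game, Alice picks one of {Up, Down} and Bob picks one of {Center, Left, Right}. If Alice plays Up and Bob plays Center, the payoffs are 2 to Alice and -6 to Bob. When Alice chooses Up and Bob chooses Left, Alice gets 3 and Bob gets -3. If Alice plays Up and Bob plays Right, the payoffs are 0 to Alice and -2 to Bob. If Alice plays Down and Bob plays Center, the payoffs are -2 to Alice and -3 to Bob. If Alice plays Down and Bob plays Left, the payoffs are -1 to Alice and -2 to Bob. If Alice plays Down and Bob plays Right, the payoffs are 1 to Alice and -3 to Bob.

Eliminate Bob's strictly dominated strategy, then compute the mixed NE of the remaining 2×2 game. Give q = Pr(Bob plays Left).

q = 1/5

Bob's strategy Center is strictly dominated by Left: -3 > -6 and -2 > -3. Eliminate Center.
Bob's mix must leave Alice indifferent between Up and Down.
  Alice's payoff from Up: q·3 + (1−q)·0 = 3q
  Alice's payoff from Down: q·(-1) + (1−q)·1 = -2q + 1
  3q = -2q + 1  ⇒  5q = 1  ⇒  q = 1/5.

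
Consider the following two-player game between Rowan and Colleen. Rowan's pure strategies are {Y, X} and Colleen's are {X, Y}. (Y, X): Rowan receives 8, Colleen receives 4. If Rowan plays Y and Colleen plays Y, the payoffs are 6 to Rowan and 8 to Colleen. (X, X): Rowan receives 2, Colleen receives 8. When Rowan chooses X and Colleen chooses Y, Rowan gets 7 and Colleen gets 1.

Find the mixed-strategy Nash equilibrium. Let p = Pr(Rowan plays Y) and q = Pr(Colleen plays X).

p = 7/11, q = 1/7

For Colleen to be willing to mix, Colleen must be indifferent between X and Y, which pins down Rowan's mix.
  Colleen's payoff from X: p·4 + (1−p)·8 = -4p + 8
  Colleen's payoff from Y: p·8 + (1−p)·1 = 7p + 1
  -4p + 8 = 7p + 1  ⇒  -11p = -7  ⇒  p = 7/11.
Set Rowan's expected payoff from Y equal to that from X:
  Rowan's expected payoff from Y: q·8 + (1−q)·6 = 2q + 6
  Rowan's expected payoff from X: q·2 + (1−q)·7 = -5q + 7
  2q + 6 = -5q + 7  ⇒  7q = 1  ⇒  q = 1/7.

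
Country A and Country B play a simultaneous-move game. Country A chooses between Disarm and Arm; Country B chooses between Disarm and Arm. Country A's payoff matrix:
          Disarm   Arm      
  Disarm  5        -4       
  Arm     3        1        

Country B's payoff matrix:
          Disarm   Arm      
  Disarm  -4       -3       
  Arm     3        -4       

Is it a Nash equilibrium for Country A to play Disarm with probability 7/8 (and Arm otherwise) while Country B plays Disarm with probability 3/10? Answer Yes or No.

No

Given Country B's mix q = 3/10, Country A's payoff from Disarm is -13/10 but from Arm is 8/5. Country A strictly prefers Arm, so Country A would not mix.
So the proposed profile is not a Nash equilibrium.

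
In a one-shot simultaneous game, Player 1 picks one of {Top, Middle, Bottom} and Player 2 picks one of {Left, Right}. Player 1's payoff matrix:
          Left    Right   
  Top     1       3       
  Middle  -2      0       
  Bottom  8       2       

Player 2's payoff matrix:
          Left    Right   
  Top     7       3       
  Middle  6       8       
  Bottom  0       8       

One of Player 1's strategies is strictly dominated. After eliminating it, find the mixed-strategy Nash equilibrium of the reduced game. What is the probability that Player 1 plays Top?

p = 2/3

Player 1's strategy Middle is strictly dominated by Top: 1 > -2 and 3 > 0. Eliminate Middle.
Set Player 2's expected payoff from Left equal to that from Right:
  Player 2's payoff from Left: p·7 + (1−p)·0 = 7p
  Player 2's payoff from Right: p·3 + (1−p)·8 = -5p + 8
  7p = -5p + 8  ⇒  12p = 8  ⇒  p = 2/3.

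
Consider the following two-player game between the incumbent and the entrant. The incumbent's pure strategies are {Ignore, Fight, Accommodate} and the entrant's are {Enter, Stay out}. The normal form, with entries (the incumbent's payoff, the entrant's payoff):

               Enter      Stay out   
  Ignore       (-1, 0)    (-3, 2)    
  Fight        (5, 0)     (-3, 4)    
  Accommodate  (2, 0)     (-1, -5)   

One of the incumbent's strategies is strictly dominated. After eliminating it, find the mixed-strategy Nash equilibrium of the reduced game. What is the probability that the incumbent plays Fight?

p = 5/9

The incumbent's strategy Ignore is strictly dominated by Accommodate: 2 > -1 and -1 > -3. Eliminate Ignore.
Set the entrant's expected payoff from Enter equal to that from Stay out:
  the entrant's expected payoff from Enter: p·0 + (1−p)·0 = 0
  the entrant's expected payoff from Stay out: p·4 + (1−p)·(-5) = 9p - 5
  0 = 9p - 5  ⇒  -9p = -5  ⇒  p = 5/9.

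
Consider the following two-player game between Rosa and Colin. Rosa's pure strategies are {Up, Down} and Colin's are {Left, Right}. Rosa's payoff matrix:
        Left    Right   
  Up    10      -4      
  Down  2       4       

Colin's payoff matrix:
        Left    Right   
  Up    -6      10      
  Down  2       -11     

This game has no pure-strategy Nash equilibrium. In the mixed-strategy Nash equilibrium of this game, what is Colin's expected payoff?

For Colin to be willing to mix, Colin must be indifferent between Left and Right, which pins down Rosa's mix.
  Colin's payoff to Left: p·(-6) + (1−p)·2 = -8p + 2
  Colin's payoff to Right: p·10 + (1−p)·(-11) = 21p - 11
  -8p + 2 = 21p - 11  ⇒  -29p = -13  ⇒  p = 13/29.
At equilibrium Colin is indifferent across columns, so Colin's payoff equals the payoff from Left: (13/29)·(-6) + (16/29)·2 = -46/29.

-46/29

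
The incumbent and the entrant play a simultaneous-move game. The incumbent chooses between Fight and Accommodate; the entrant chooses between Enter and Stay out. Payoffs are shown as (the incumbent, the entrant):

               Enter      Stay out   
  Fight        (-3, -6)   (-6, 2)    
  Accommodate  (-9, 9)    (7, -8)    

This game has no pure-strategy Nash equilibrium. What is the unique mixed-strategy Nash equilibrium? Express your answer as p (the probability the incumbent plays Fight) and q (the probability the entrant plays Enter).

p = 17/25, q = 13/19

The incumbent's mix must leave the entrant indifferent between Enter and Stay out.
  the entrant's payoff to Enter: p·(-6) + (1−p)·9 = -15p + 9
  the entrant's payoff to Stay out: p·2 + (1−p)·(-8) = 10p - 8
  -15p + 9 = 10p - 8  ⇒  -25p = -17  ⇒  p = 17/25.
The incumbent's indifference between Fight and Accommodate determines the entrant's mixing probability q:
  the incumbent's payoff to Fight: q·(-3) + (1−q)·(-6) = 3q - 6
  the incumbent's payoff to Accommodate: q·(-9) + (1−q)·7 = -16q + 7
  3q - 6 = -16q + 7  ⇒  19q = 13  ⇒  q = 13/19.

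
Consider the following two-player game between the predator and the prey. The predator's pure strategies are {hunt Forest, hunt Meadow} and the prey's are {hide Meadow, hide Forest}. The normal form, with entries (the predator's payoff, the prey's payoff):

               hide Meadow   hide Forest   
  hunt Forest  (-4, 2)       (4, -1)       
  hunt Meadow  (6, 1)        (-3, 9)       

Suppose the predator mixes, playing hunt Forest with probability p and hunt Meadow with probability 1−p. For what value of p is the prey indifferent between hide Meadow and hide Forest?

The predator's mix must leave the prey indifferent between hide Meadow and hide Forest.
  the prey's payoff from hide Meadow: p·2 + (1−p)·1 = p + 1
  the prey's payoff from hide Forest: p·(-1) + (1−p)·9 = -10p + 9
  p + 1 = -10p + 9  ⇒  11p = 8  ⇒  p = 8/11.

p = 8/11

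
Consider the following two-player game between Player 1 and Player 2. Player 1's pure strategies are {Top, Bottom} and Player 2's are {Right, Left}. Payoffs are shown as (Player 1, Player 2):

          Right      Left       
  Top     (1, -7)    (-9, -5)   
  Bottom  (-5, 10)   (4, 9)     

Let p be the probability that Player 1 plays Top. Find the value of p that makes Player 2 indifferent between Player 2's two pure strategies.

Player 1's mix must leave Player 2 indifferent between Right and Left.
  Player 2's expected payoff from Right: p·(-7) + (1−p)·10 = -17p + 10
  Player 2's expected payoff from Left: p·(-5) + (1−p)·9 = -14p + 9
  -17p + 10 = -14p + 9  ⇒  -3p = -1  ⇒  p = 1/3.

p = 1/3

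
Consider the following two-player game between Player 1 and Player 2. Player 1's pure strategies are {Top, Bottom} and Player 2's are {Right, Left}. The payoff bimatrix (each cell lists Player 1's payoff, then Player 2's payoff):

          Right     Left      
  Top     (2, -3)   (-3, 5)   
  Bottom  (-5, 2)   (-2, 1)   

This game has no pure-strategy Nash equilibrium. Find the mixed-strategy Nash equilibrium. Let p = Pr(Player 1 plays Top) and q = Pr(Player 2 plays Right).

Player 2's indifference between Right and Left determines Player 1's mixing probability p:
  Player 2's payoff to Right: p·(-3) + (1−p)·2 = -5p + 2
  Player 2's payoff to Left: p·5 + (1−p)·1 = 4p + 1
  -5p + 2 = 4p + 1  ⇒  -9p = -1  ⇒  p = 1/9.
Set Player 1's expected payoff from Top equal to that from Bottom:
  Player 1's payoff to Top: q·2 + (1−q)·(-3) = 5q - 3
  Player 1's payoff to Bottom: q·(-5) + (1−q)·(-2) = -3q - 2
  5q - 3 = -3q - 2  ⇒  8q = 1  ⇒  q = 1/8.

p = 1/9, q = 1/8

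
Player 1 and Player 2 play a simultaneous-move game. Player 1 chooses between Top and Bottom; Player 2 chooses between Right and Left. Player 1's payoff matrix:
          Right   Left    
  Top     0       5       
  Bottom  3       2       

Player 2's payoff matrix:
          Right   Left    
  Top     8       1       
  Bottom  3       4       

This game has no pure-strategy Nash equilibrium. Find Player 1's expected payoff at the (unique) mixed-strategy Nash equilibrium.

In a mixed equilibrium Player 1 is indifferent between Top and Bottom; this condition fixes q.
  Player 1's payoff to Top: q·0 + (1−q)·5 = -5q + 5
  Player 1's payoff to Bottom: q·3 + (1−q)·2 = q + 2
  -5q + 5 = q + 2  ⇒  -6q = -3  ⇒  q = 1/2.
At equilibrium Player 1 is indifferent across rows, so Player 1's payoff equals the payoff from Top: (1/2)·0 + (1/2)·5 = 5/2.

5/2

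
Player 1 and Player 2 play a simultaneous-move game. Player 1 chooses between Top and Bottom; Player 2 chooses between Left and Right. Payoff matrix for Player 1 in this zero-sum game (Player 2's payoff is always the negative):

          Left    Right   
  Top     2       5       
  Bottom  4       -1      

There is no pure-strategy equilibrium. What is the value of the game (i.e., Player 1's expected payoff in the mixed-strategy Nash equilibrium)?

In a mixed equilibrium Player 1 is indifferent between Top and Bottom; this condition fixes q.
  Player 1's payoff from Top: q·2 + (1−q)·5 = -3q + 5
  Player 1's payoff from Bottom: q·4 + (1−q)·(-1) = 5q - 1
  -3q + 5 = 5q - 1  ⇒  -8q = -6  ⇒  q = 3/4.
The value is Player 1's expected payoff against this mix (using Top): (3/4)·2 + (1/4)·5 = 11/4.

v = 11/4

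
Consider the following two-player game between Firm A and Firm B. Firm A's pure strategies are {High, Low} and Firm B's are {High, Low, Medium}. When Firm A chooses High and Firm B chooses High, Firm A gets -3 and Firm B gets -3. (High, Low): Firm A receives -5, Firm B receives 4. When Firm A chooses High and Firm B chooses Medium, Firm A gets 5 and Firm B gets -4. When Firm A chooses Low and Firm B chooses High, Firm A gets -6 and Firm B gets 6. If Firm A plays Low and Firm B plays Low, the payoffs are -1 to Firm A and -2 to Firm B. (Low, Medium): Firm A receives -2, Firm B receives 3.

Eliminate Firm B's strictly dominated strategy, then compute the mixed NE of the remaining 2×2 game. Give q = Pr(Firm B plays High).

q = 4/7

Firm B's strategy Medium is strictly dominated by High: -3 > -4 and 6 > 3. Eliminate Medium.
For Firm A to be willing to mix, Firm A must be indifferent between High and Low, which pins down Firm B's mix.
  Firm A's expected payoff from High: q·(-3) + (1−q)·(-5) = 2q - 5
  Firm A's expected payoff from Low: q·(-6) + (1−q)·(-1) = -5q - 1
  2q - 5 = -5q - 1  ⇒  7q = 4  ⇒  q = 4/7.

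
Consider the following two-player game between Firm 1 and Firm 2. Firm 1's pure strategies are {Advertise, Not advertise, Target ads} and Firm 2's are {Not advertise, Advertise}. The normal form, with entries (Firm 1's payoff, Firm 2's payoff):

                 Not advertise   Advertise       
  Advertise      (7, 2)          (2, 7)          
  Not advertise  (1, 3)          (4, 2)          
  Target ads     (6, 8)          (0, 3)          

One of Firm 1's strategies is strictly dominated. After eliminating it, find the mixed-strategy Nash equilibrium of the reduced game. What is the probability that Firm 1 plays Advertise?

Firm 1's strategy Target ads is strictly dominated by Advertise: 7 > 6 and 2 > 0. Eliminate Target ads.
In a mixed equilibrium Firm 2 is indifferent between Not advertise and Advertise; this condition fixes p.
  Firm 2's payoff from Not advertise: p·2 + (1−p)·3 = -p + 3
  Firm 2's payoff from Advertise: p·7 + (1−p)·2 = 5p + 2
  -p + 3 = 5p + 2  ⇒  -6p = -1  ⇒  p = 1/6.

p = 1/6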